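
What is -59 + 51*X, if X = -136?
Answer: -6995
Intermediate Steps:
-59 + 51*X = -59 + 51*(-136) = -59 - 6936 = -6995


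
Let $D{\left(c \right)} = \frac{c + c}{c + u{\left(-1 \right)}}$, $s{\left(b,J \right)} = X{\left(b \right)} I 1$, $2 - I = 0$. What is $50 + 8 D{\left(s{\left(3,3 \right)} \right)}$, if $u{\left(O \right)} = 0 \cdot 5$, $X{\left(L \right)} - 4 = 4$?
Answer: $66$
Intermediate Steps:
$I = 2$ ($I = 2 - 0 = 2 + 0 = 2$)
$X{\left(L \right)} = 8$ ($X{\left(L \right)} = 4 + 4 = 8$)
$s{\left(b,J \right)} = 16$ ($s{\left(b,J \right)} = 8 \cdot 2 \cdot 1 = 16 \cdot 1 = 16$)
$u{\left(O \right)} = 0$
$D{\left(c \right)} = 2$ ($D{\left(c \right)} = \frac{c + c}{c + 0} = \frac{2 c}{c} = 2$)
$50 + 8 D{\left(s{\left(3,3 \right)} \right)} = 50 + 8 \cdot 2 = 50 + 16 = 66$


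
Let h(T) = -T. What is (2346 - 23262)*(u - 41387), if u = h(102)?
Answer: 867783924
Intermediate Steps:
u = -102 (u = -1*102 = -102)
(2346 - 23262)*(u - 41387) = (2346 - 23262)*(-102 - 41387) = -20916*(-41489) = 867783924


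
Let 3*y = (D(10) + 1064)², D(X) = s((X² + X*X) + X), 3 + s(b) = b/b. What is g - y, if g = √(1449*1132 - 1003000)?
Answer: -375948 + 2*√159317 ≈ -3.7515e+5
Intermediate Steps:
s(b) = -2 (s(b) = -3 + b/b = -3 + 1 = -2)
D(X) = -2
g = 2*√159317 (g = √(1640268 - 1003000) = √637268 = 2*√159317 ≈ 798.29)
y = 375948 (y = (-2 + 1064)²/3 = (⅓)*1062² = (⅓)*1127844 = 375948)
g - y = 2*√159317 - 1*375948 = 2*√159317 - 375948 = -375948 + 2*√159317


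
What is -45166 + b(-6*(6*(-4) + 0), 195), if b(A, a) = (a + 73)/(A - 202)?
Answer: -1309948/29 ≈ -45171.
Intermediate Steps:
b(A, a) = (73 + a)/(-202 + A)
-45166 + b(-6*(6*(-4) + 0), 195) = -45166 + (73 + 195)/(-202 - 6*(6*(-4) + 0)) = -45166 + 268/(-202 - 6*(-24 + 0)) = -45166 + 268/(-202 - 6*(-24)) = -45166 + 268/(-202 + 144) = -45166 + 268/(-58) = -45166 - 1/58*268 = -45166 - 134/29 = -1309948/29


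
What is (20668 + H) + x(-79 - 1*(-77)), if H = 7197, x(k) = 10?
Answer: 27875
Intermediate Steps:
(20668 + H) + x(-79 - 1*(-77)) = (20668 + 7197) + 10 = 27865 + 10 = 27875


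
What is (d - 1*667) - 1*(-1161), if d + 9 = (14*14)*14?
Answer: 3229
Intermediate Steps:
d = 2735 (d = -9 + (14*14)*14 = -9 + 196*14 = -9 + 2744 = 2735)
(d - 1*667) - 1*(-1161) = (2735 - 1*667) - 1*(-1161) = (2735 - 667) + 1161 = 2068 + 1161 = 3229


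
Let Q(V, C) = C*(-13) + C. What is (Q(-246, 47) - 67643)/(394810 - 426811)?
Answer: 68207/32001 ≈ 2.1314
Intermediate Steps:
Q(V, C) = -12*C (Q(V, C) = -13*C + C = -12*C)
(Q(-246, 47) - 67643)/(394810 - 426811) = (-12*47 - 67643)/(394810 - 426811) = (-564 - 67643)/(-32001) = -68207*(-1/32001) = 68207/32001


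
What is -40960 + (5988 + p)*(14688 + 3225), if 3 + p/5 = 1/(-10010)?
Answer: 30588666695/286 ≈ 1.0695e+8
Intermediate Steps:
p = -30031/2002 (p = -15 + 5/(-10010) = -15 + 5*(-1/10010) = -15 - 1/2002 = -30031/2002 ≈ -15.001)
-40960 + (5988 + p)*(14688 + 3225) = -40960 + (5988 - 30031/2002)*(14688 + 3225) = -40960 + (11957945/2002)*17913 = -40960 + 30600381255/286 = 30588666695/286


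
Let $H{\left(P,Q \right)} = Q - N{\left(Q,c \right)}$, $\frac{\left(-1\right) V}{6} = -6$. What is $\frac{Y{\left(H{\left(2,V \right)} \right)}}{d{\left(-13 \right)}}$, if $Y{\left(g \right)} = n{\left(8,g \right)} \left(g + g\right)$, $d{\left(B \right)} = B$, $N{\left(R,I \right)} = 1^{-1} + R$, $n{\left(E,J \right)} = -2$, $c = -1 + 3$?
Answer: $- \frac{4}{13} \approx -0.30769$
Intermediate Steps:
$c = 2$
$V = 36$ ($V = \left(-6\right) \left(-6\right) = 36$)
$N{\left(R,I \right)} = 1 + R$
$H{\left(P,Q \right)} = -1$ ($H{\left(P,Q \right)} = Q - \left(1 + Q\right) = -1$)
$Y{\left(g \right)} = - 4 g$ ($Y{\left(g \right)} = - 2 \left(g + g\right) = - 2 \cdot 2 g = - 4 g$)
$\frac{Y{\left(H{\left(2,V \right)} \right)}}{d{\left(-13 \right)}} = \frac{\left(-4\right) \left(-1\right)}{-13} = 4 \left(- \frac{1}{13}\right) = - \frac{4}{13}$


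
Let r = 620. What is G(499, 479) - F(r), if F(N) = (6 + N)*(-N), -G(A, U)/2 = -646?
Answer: 389412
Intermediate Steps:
G(A, U) = 1292 (G(A, U) = -2*(-646) = 1292)
F(N) = -N*(6 + N)
G(499, 479) - F(r) = 1292 - (-1)*620*(6 + 620) = 1292 - (-1)*620*626 = 1292 - 1*(-388120) = 1292 + 388120 = 389412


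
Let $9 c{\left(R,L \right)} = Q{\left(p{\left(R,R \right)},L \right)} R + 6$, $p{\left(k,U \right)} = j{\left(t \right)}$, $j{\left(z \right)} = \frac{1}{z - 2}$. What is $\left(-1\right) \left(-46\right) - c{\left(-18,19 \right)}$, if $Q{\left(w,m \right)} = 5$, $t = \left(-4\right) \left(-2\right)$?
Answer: $\frac{166}{3} \approx 55.333$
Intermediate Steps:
$t = 8$
$j{\left(z \right)} = \frac{1}{-2 + z}$
$p{\left(k,U \right)} = \frac{1}{6}$ ($p{\left(k,U \right)} = \frac{1}{-2 + 8} = \frac{1}{6}$)
$c{\left(R,L \right)} = \frac{2}{3} + \frac{5 R}{9}$ ($c{\left(R,L \right)} = \frac{5 R + 6}{9} = \frac{6 + 5 R}{9} = \frac{2}{3} + \frac{5 R}{9}$)
$\left(-1\right) \left(-46\right) - c{\left(-18,19 \right)} = \left(-1\right) \left(-46\right) - \left(\frac{2}{3} + \frac{5}{9} \left(-18\right)\right) = 46 - \left(\frac{2}{3} - 10\right) = 46 - - \frac{28}{3} = 46 + \frac{28}{3} = \frac{166}{3}$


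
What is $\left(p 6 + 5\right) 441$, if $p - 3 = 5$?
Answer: $23373$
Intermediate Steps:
$p = 8$ ($p = 3 + 5 = 8$)
$\left(p 6 + 5\right) 441 = \left(8 \cdot 6 + 5\right) 441 = \left(48 + 5\right) 441 = 53 \cdot 441 = 23373$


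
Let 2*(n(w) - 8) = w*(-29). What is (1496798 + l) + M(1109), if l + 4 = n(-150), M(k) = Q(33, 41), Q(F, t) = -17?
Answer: 1498960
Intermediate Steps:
n(w) = 8 - 29*w/2 (n(w) = 8 + (w*(-29))/2 = 8 + (-29*w)/2 = 8 - 29*w/2)
M(k) = -17
l = 2179 (l = -4 + (8 - 29/2*(-150)) = -4 + (8 + 2175) = -4 + 2183 = 2179)
(1496798 + l) + M(1109) = (1496798 + 2179) - 17 = 1498977 - 17 = 1498960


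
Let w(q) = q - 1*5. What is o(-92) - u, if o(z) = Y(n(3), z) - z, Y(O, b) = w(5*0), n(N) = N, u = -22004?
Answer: 22091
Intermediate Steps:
w(q) = -5 + q (w(q) = q - 5 = -5 + q)
Y(O, b) = -5 (Y(O, b) = -5 + 5*0 = -5 + 0 = -5)
o(z) = -5 - z
o(-92) - u = (-5 - 1*(-92)) - 1*(-22004) = (-5 + 92) + 22004 = 87 + 22004 = 22091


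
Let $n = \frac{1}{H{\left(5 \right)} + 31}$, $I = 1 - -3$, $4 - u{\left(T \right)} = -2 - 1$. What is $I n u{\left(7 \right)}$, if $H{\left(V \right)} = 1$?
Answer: $\frac{7}{8} \approx 0.875$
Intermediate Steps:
$u{\left(T \right)} = 7$ ($u{\left(T \right)} = 4 - \left(-2 - 1\right) = 4 - -3 = 4 + 3 = 7$)
$I = 4$ ($I = 1 + 3 = 4$)
$n = \frac{1}{32}$ ($n = \frac{1}{1 + 31} = \frac{1}{32} \approx 0.03125$)
$I n u{\left(7 \right)} = 4 \cdot \frac{1}{32} \cdot 7 = \frac{1}{8} \cdot 7 = \frac{7}{8}$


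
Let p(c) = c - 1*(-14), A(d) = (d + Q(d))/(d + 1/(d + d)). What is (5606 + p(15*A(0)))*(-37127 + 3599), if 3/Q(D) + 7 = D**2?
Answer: -188427360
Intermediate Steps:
Q(D) = 3/(-7 + D**2)
A(d) = (d + 3/(-7 + d**2))/(d + 1/(2*d)) (A(d) = (d + 3/(-7 + d**2))/(d + 1/(d + d)) = (d + 3/(-7 + d**2))/(d + 1/(2*d)))
p(c) = 14 + c (p(c) = c + 14 = 14 + c)
(5606 + p(15*A(0)))*(-37127 + 3599) = (5606 + (14 + 15*(2*0*(3 + 0*(-7 + 0**2))/((1 + 2*0**2)*(-7 + 0**2)))))*(-37127 + 3599) = (5606 + (14 + 15*(2*0*(3 + 0*(-7 + 0))/((1 + 2*0)*(-7 + 0)))))*(-33528) = (5606 + (14 + 15*(2*0*(3 + 0*(-7))/((1 + 0)*(-7)))))*(-33528) = (5606 + (14 + 15*(2*0*(-1/7)*(3 + 0)/1)))*(-33528) = (5606 + (14 + 15*(2*0*1*(-1/7)*3)))*(-33528) = (5606 + (14 + 15*0))*(-33528) = (5606 + (14 + 0))*(-33528) = (5606 + 14)*(-33528) = 5620*(-33528) = -188427360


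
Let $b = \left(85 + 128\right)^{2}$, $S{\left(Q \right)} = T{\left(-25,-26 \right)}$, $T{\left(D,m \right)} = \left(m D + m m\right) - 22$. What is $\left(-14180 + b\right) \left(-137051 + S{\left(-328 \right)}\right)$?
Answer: $-4233813183$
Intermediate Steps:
$T{\left(D,m \right)} = -22 + m^{2} + D m$ ($T{\left(D,m \right)} = \left(D m + m^{2}\right) - 22 = \left(m^{2} + D m\right) - 22 = -22 + m^{2} + D m$)
$S{\left(Q \right)} = 1304$ ($S{\left(Q \right)} = -22 + \left(-26\right)^{2} - -650 = -22 + 676 + 650 = 1304$)
$b = 45369$ ($b = 213^{2} = 45369$)
$\left(-14180 + b\right) \left(-137051 + S{\left(-328 \right)}\right) = \left(-14180 + 45369\right) \left(-137051 + 1304\right) = 31189 \left(-135747\right) = -4233813183$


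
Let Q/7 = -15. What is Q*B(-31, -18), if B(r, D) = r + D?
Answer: 5145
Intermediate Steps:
Q = -105 (Q = 7*(-15) = -105)
B(r, D) = D + r
Q*B(-31, -18) = -105*(-18 - 31) = -105*(-49) = 5145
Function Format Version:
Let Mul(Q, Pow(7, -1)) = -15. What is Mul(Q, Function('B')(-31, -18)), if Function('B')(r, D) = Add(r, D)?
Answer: 5145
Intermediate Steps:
Q = -105 (Q = Mul(7, -15) = -105)
Function('B')(r, D) = Add(D, r)
Mul(Q, Function('B')(-31, -18)) = Mul(-105, Add(-18, -31)) = Mul(-105, -49) = 5145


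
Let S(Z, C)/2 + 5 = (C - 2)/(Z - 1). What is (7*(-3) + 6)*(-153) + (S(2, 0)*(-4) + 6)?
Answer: 2357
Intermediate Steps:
S(Z, C) = -10 + 2*(-2 + C)/(-1 + Z) (S(Z, C) = -10 + 2*((C - 2)/(Z - 1)) = -10 + 2*((-2 + C)/(-1 + Z)) = -10 + 2*(-2 + C)/(-1 + Z))
(7*(-3) + 6)*(-153) + (S(2, 0)*(-4) + 6) = (7*(-3) + 6)*(-153) + ((2*(3 + 0 - 5*2)/(-1 + 2))*(-4) + 6) = (-21 + 6)*(-153) + ((2*(3 + 0 - 10)/1)*(-4) + 6) = -15*(-153) + ((2*1*(-7))*(-4) + 6) = 2295 + (-14*(-4) + 6) = 2295 + (56 + 6) = 2295 + 62 = 2357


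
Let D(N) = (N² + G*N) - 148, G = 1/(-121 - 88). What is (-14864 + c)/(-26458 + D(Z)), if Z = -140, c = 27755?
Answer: -898073/488038 ≈ -1.8402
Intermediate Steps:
G = -1/209 (G = 1/(-209) = -1/209 ≈ -0.0047847)
D(N) = -148 + N² - N/209 (D(N) = (N² - N/209) - 148 = -148 + N² - N/209)
(-14864 + c)/(-26458 + D(Z)) = (-14864 + 27755)/(-26458 + (-148 + (-140)² - 1/209*(-140))) = 12891/(-26458 + (-148 + 19600 + 140/209)) = 12891/(-26458 + 4065608/209) = 12891/(-1464114/209) = 12891*(-209/1464114) = -898073/488038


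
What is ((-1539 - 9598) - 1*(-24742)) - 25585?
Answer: -11980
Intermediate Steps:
((-1539 - 9598) - 1*(-24742)) - 25585 = (-11137 + 24742) - 25585 = 13605 - 25585 = -11980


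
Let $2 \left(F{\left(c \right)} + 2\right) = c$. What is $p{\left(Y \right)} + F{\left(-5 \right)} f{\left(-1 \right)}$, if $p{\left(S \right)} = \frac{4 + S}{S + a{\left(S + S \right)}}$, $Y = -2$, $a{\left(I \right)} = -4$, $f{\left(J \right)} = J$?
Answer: $\frac{25}{6} \approx 4.1667$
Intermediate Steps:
$p{\left(S \right)} = \frac{4 + S}{-4 + S}$ ($p{\left(S \right)} = \frac{4 + S}{S - 4} = \frac{4 + S}{-4 + S}$)
$F{\left(c \right)} = -2 + \frac{c}{2}$
$p{\left(Y \right)} + F{\left(-5 \right)} f{\left(-1 \right)} = \frac{4 - 2}{-4 - 2} + \left(-2 + \frac{1}{2} \left(-5\right)\right) \left(-1\right) = \frac{1}{-6} \cdot 2 + \left(-2 - \frac{5}{2}\right) \left(-1\right) = \left(- \frac{1}{6}\right) 2 - - \frac{9}{2} = - \frac{1}{3} + \frac{9}{2} = \frac{25}{6}$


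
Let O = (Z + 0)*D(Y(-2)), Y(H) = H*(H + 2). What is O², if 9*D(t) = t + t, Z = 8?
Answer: 0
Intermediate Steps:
Y(H) = H*(2 + H)
D(t) = 2*t/9 (D(t) = (t + t)/9 = (2*t)/9 = 2*t/9)
O = 0 (O = (8 + 0)*(2*(-2*(2 - 2))/9) = 8*(2*(-2*0)/9) = 8*((2/9)*0) = 8*0 = 0)
O² = 0² = 0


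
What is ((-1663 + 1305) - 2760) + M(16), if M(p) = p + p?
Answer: -3086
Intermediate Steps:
M(p) = 2*p
((-1663 + 1305) - 2760) + M(16) = ((-1663 + 1305) - 2760) + 2*16 = (-358 - 2760) + 32 = -3118 + 32 = -3086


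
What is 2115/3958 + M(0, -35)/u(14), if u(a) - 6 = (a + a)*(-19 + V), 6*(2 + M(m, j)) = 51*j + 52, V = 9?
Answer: 5191885/3253476 ≈ 1.5958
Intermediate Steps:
M(m, j) = 20/3 + 17*j/2 (M(m, j) = -2 + (51*j + 52)/6 = -2 + (52 + 51*j)/6 = -2 + (26/3 + 17*j/2) = 20/3 + 17*j/2)
u(a) = 6 - 20*a (u(a) = 6 + (a + a)*(-19 + 9) = 6 + (2*a)*(-10) = 6 - 20*a)
2115/3958 + M(0, -35)/u(14) = 2115/3958 + (20/3 + (17/2)*(-35))/(6 - 20*14) = 2115*(1/3958) + (20/3 - 595/2)/(6 - 280) = 2115/3958 - 1745/6/(-274) = 2115/3958 - 1745/6*(-1/274) = 2115/3958 + 1745/1644 = 5191885/3253476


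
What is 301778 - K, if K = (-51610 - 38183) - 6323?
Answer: 397894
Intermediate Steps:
K = -96116 (K = -89793 - 6323 = -96116)
301778 - K = 301778 - 1*(-96116) = 301778 + 96116 = 397894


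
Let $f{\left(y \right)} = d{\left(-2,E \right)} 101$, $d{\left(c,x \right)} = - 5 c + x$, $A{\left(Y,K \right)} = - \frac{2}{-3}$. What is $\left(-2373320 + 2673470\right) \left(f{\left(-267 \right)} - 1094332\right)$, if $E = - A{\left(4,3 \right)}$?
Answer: $-328180808400$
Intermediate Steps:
$A{\left(Y,K \right)} = \frac{2}{3}$ ($A{\left(Y,K \right)} = \left(-2\right) \left(- \frac{1}{3}\right) = \frac{2}{3}$)
$E = - \frac{2}{3}$ ($E = \left(-1\right) \frac{2}{3} = - \frac{2}{3} \approx -0.66667$)
$d{\left(c,x \right)} = x - 5 c$
$f{\left(y \right)} = \frac{2828}{3}$ ($f{\left(y \right)} = \left(- \frac{2}{3} - -10\right) 101 = \left(- \frac{2}{3} + 10\right) 101 = \frac{28}{3} \cdot 101 = \frac{2828}{3}$)
$\left(-2373320 + 2673470\right) \left(f{\left(-267 \right)} - 1094332\right) = \left(-2373320 + 2673470\right) \left(\frac{2828}{3} - 1094332\right) = 300150 \left(- \frac{3280168}{3}\right) = -328180808400$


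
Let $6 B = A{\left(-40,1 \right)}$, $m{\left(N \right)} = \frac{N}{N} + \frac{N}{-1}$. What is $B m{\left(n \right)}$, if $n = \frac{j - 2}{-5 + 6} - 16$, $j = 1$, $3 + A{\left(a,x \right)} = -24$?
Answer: $-81$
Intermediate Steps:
$A{\left(a,x \right)} = -27$ ($A{\left(a,x \right)} = -3 - 24 = -27$)
$n = -17$ ($n = \frac{1 - 2}{-5 + 6} - 16 = - 1^{-1} - 16 = \left(-1\right) 1 - 16 = -1 - 16 = -17$)
$m{\left(N \right)} = 1 - N$ ($m{\left(N \right)} = 1 + N \left(-1\right) = 1 - N$)
$B = - \frac{9}{2}$ ($B = \frac{1}{6} \left(-27\right) = - \frac{9}{2} \approx -4.5$)
$B m{\left(n \right)} = - \frac{9 \left(1 - -17\right)}{2} = - \frac{9 \left(1 + 17\right)}{2} = \left(- \frac{9}{2}\right) 18 = -81$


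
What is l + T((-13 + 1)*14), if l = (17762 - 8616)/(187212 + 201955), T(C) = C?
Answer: -65370910/389167 ≈ -167.98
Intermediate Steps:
l = 9146/389167 ≈ 0.023501
l + T((-13 + 1)*14) = 9146/389167 + (-13 + 1)*14 = 9146/389167 - 12*14 = 9146/389167 - 168 = -65370910/389167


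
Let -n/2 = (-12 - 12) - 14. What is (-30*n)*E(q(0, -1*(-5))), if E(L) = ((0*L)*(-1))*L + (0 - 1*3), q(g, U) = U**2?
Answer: 6840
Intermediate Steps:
E(L) = -3 (E(L) = (0*(-1))*L + (0 - 3) = 0*L - 3 = 0 - 3 = -3)
n = 76 (n = -2*((-12 - 12) - 14) = -2*(-24 - 14) = -2*(-38) = 76)
(-30*n)*E(q(0, -1*(-5))) = -30*76*(-3) = -2280*(-3) = 6840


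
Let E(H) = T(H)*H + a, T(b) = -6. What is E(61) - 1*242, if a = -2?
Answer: -610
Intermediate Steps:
E(H) = -2 - 6*H (E(H) = -6*H - 2 = -2 - 6*H)
E(61) - 1*242 = (-2 - 6*61) - 1*242 = (-2 - 366) - 242 = -368 - 242 = -610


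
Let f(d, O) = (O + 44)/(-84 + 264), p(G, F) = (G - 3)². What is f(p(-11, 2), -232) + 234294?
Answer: 10543183/45 ≈ 2.3429e+5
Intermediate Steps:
p(G, F) = (-3 + G)²
f(d, O) = 11/45 + O/180 (f(d, O) = (44 + O)/180 = (44 + O)*(1/180) = 11/45 + O/180)
f(p(-11, 2), -232) + 234294 = (11/45 + (1/180)*(-232)) + 234294 = (11/45 - 58/45) + 234294 = -47/45 + 234294 = 10543183/45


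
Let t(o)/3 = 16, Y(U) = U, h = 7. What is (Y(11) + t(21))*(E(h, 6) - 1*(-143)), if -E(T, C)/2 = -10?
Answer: 9617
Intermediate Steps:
E(T, C) = 20 (E(T, C) = -2*(-10) = 20)
t(o) = 48 (t(o) = 3*16 = 48)
(Y(11) + t(21))*(E(h, 6) - 1*(-143)) = (11 + 48)*(20 - 1*(-143)) = 59*(20 + 143) = 59*163 = 9617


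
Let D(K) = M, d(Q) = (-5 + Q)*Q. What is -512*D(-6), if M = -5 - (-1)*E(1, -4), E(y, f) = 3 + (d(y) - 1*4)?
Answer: 5120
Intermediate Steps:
d(Q) = Q*(-5 + Q)
E(y, f) = -1 + y*(-5 + y) (E(y, f) = 3 + (y*(-5 + y) - 1*4) = 3 + (y*(-5 + y) - 4) = 3 + (-4 + y*(-5 + y)) = -1 + y*(-5 + y))
M = -10 (M = -5 - (-1)*(-1 + 1*(-5 + 1)) = -5 - (-1)*(-1 + 1*(-4)) = -5 - (-1)*(-1 - 4) = -5 - (-1)*(-5) = -5 - 1*5 = -5 - 5 = -10)
D(K) = -10
-512*D(-6) = -512*(-10) = 5120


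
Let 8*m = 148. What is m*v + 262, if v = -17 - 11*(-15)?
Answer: 3000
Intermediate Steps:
m = 37/2 (m = (1/8)*148 = 37/2 ≈ 18.500)
v = 148 (v = -17 + 165 = 148)
m*v + 262 = (37/2)*148 + 262 = 2738 + 262 = 3000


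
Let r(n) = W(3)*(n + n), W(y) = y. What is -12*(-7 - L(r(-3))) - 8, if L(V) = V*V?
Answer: 3964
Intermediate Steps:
r(n) = 6*n (r(n) = 3*(n + n) = 3*(2*n) = 6*n)
L(V) = V**2
-12*(-7 - L(r(-3))) - 8 = -12*(-7 - (6*(-3))**2) - 8 = -12*(-7 - 1*(-18)**2) - 8 = -12*(-7 - 1*324) - 8 = -12*(-7 - 324) - 8 = -12*(-331) - 8 = 3972 - 8 = 3964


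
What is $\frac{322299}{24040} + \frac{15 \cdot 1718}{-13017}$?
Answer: $\frac{1191951761}{104309560} \approx 11.427$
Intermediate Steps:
$\frac{322299}{24040} + \frac{15 \cdot 1718}{-13017} = 322299 \cdot \frac{1}{24040} + 25770 \left(- \frac{1}{13017}\right) = \frac{322299}{24040} - \frac{8590}{4339} = \frac{1191951761}{104309560}$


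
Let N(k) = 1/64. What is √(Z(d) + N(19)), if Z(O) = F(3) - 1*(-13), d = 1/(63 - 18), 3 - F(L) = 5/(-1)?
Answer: √1345/8 ≈ 4.5843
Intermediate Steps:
F(L) = 8 (F(L) = 3 - 5/(-1) = 3 - 5*(-1) = 3 - 1*(-5) = 3 + 5 = 8)
N(k) = 1/64
d = 1/45 ≈ 0.022222
Z(O) = 21 (Z(O) = 8 - 1*(-13) = 8 + 13 = 21)
√(Z(d) + N(19)) = √(21 + 1/64) = √(1345/64) = √1345/8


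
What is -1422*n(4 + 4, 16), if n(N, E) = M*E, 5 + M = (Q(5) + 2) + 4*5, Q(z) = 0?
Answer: -386784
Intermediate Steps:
M = 17 (M = -5 + ((0 + 2) + 4*5) = -5 + (2 + 20) = -5 + 22 = 17)
n(N, E) = 17*E
-1422*n(4 + 4, 16) = -24174*16 = -1422*272 = -386784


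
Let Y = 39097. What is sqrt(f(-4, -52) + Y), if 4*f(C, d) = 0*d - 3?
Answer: sqrt(156385)/2 ≈ 197.73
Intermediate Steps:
f(C, d) = -3/4 (f(C, d) = (0*d - 3)/4 = (0 - 3)/4 = (1/4)*(-3) = -3/4)
sqrt(f(-4, -52) + Y) = sqrt(-3/4 + 39097) = sqrt(156385/4) = sqrt(156385)/2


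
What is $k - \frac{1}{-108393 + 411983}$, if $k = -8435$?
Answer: $- \frac{2560781651}{303590} \approx -8435.0$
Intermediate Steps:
$k - \frac{1}{-108393 + 411983} = -8435 - \frac{1}{-108393 + 411983} = -8435 - \frac{1}{303590} = - \frac{2560781651}{303590}$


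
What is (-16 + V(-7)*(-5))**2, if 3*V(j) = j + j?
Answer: 484/9 ≈ 53.778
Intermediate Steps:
V(j) = 2*j/3 (V(j) = (j + j)/3 = (2*j)/3 = 2*j/3)
(-16 + V(-7)*(-5))**2 = (-16 + ((2/3)*(-7))*(-5))**2 = (-16 - 14/3*(-5))**2 = (-16 + 70/3)**2 = (22/3)**2 = 484/9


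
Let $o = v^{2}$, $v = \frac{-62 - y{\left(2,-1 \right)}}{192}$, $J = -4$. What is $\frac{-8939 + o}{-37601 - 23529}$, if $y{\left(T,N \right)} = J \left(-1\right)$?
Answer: $\frac{1830683}{12519424} \approx 0.14623$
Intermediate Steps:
$y{\left(T,N \right)} = 4$ ($y{\left(T,N \right)} = \left(-4\right) \left(-1\right) = 4$)
$v = - \frac{11}{32}$ ($v = \frac{-62 - 4}{192} = \left(-62 - 4\right) \frac{1}{192} = \left(-66\right) \frac{1}{192} = - \frac{11}{32} \approx -0.34375$)
$o = \frac{121}{1024}$ ($o = \left(- \frac{11}{32}\right)^{2} = \frac{121}{1024} \approx 0.11816$)
$\frac{-8939 + o}{-37601 - 23529} = \frac{-8939 + \frac{121}{1024}}{-37601 - 23529} = - \frac{9153415}{1024 \left(-61130\right)} = \left(- \frac{9153415}{1024}\right) \left(- \frac{1}{61130}\right) = \frac{1830683}{12519424}$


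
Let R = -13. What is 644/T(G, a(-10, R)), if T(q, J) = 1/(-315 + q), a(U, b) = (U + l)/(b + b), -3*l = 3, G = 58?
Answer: -165508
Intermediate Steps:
l = -1 (l = -⅓*3 = -1)
a(U, b) = (-1 + U)/(2*b) (a(U, b) = (U - 1)/(b + b) = (-1 + U)/((2*b)) = (-1 + U)*(1/(2*b)) = (-1 + U)/(2*b))
644/T(G, a(-10, R)) = 644/(1/(-315 + 58)) = 644/(1/(-257)) = 644/(-1/257) = 644*(-257) = -165508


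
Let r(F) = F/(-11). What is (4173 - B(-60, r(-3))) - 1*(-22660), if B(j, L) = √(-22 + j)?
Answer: 26833 - I*√82 ≈ 26833.0 - 9.0554*I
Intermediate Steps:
r(F) = -F/11 (r(F) = F*(-1/11) = -F/11)
(4173 - B(-60, r(-3))) - 1*(-22660) = (4173 - √(-22 - 60)) - 1*(-22660) = (4173 - √(-82)) + 22660 = (4173 - I*√82) + 22660 = 26833 - I*√82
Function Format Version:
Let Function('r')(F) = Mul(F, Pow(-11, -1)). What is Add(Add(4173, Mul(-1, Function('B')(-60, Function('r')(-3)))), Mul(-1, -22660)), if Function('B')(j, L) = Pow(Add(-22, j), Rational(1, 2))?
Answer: Add(26833, Mul(-1, I, Pow(82, Rational(1, 2)))) ≈ Add(26833., Mul(-9.0554, I))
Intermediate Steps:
Function('r')(F) = Mul(Rational(-1, 11), F) (Function('r')(F) = Mul(F, Rational(-1, 11)) = Mul(Rational(-1, 11), F))
Add(Add(4173, Mul(-1, Function('B')(-60, Function('r')(-3)))), Mul(-1, -22660)) = Add(Add(4173, Mul(-1, Pow(Add(-22, -60), Rational(1, 2)))), Mul(-1, -22660)) = Add(Add(4173, Mul(-1, Pow(-82, Rational(1, 2)))), 22660) = Add(Add(4173, Mul(-1, Mul(I, Pow(82, Rational(1, 2))))), 22660) = Add(Add(4173, Mul(-1, I, Pow(82, Rational(1, 2)))), 22660) = Add(26833, Mul(-1, I, Pow(82, Rational(1, 2))))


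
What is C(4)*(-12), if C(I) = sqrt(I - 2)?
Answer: -12*sqrt(2) ≈ -16.971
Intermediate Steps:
C(I) = sqrt(-2 + I)
C(4)*(-12) = sqrt(-2 + 4)*(-12) = sqrt(2)*(-12) = -12*sqrt(2)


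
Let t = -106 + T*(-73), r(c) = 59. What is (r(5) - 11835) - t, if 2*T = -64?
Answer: -14006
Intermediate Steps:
T = -32 (T = (1/2)*(-64) = -32)
t = 2230 (t = -106 - 32*(-73) = -106 + 2336 = 2230)
(r(5) - 11835) - t = (59 - 11835) - 1*2230 = -11776 - 2230 = -14006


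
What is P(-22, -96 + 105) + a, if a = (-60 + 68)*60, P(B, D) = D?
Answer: 489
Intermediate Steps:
a = 480 (a = 8*60 = 480)
P(-22, -96 + 105) + a = (-96 + 105) + 480 = 9 + 480 = 489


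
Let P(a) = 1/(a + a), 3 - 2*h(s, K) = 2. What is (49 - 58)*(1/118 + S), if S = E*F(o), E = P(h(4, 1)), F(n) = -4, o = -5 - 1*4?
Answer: 4239/118 ≈ 35.924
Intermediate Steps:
h(s, K) = ½ (h(s, K) = 3/2 - ½*2 = 3/2 - 1 = ½)
o = -9 (o = -5 - 4 = -9)
P(a) = 1/(2*a)
E = 1 (E = 1/(2*(½)) = (½)*2 = 1)
S = -4 (S = 1*(-4) = -4)
(49 - 58)*(1/118 + S) = (49 - 58)*(1/118 - 4) = -9*(1/118 - 4) = -9*(-471/118) = 4239/118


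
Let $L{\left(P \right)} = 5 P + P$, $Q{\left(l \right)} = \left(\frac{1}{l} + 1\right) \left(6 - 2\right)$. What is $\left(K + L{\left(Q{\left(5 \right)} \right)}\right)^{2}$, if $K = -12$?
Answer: $\frac{7056}{25} \approx 282.24$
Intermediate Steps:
$Q{\left(l \right)} = 4 + \frac{4}{l}$ ($Q{\left(l \right)} = \left(1 + \frac{1}{l}\right) 4 = 4 + \frac{4}{l}$)
$L{\left(P \right)} = 6 P$
$\left(K + L{\left(Q{\left(5 \right)} \right)}\right)^{2} = \left(-12 + 6 \left(4 + \frac{4}{5}\right)\right)^{2} = \left(-12 + 6 \cdot \frac{24}{5}\right)^{2} = \left(-12 + \frac{144}{5}\right)^{2} = \left(\frac{84}{5}\right)^{2} = \frac{7056}{25}$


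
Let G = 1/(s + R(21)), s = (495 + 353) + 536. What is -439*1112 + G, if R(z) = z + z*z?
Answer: -901158127/1846 ≈ -4.8817e+5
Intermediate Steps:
s = 1384 (s = 848 + 536 = 1384)
R(z) = z + z**2
G = 1/1846 (G = 1/(1384 + 21*(1 + 21)) = 1/(1384 + 21*22) = 1/(1384 + 462) = 1/1846 ≈ 0.00054171)
-439*1112 + G = -439*1112 + 1/1846 = -488168 + 1/1846 = -901158127/1846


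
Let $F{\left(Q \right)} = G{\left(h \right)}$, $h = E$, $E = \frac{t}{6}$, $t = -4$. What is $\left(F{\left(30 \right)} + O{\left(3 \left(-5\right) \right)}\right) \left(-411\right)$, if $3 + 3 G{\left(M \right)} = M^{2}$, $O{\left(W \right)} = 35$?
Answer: $- \frac{126314}{9} \approx -14035.0$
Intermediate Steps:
$E = - \frac{2}{3}$ ($E = - \frac{4}{6} = \left(-4\right) \frac{1}{6} = - \frac{2}{3} \approx -0.66667$)
$h = - \frac{2}{3} \approx -0.66667$
$G{\left(M \right)} = -1 + \frac{M^{2}}{3}$
$F{\left(Q \right)} = - \frac{23}{27}$ ($F{\left(Q \right)} = -1 + \frac{\left(- \frac{2}{3}\right)^{2}}{3} = -1 + \frac{1}{3} \cdot \frac{4}{9} = -1 + \frac{4}{27} = - \frac{23}{27}$)
$\left(F{\left(30 \right)} + O{\left(3 \left(-5\right) \right)}\right) \left(-411\right) = \left(- \frac{23}{27} + 35\right) \left(-411\right) = \frac{922}{27} \left(-411\right) = - \frac{126314}{9}$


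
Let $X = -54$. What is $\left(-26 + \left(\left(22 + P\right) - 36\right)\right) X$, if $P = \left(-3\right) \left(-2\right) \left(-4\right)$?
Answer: $3456$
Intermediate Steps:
$P = -24$ ($P = 6 \left(-4\right) = -24$)
$\left(-26 + \left(\left(22 + P\right) - 36\right)\right) X = \left(-26 + \left(\left(22 - 24\right) - 36\right)\right) \left(-54\right) = \left(-26 - 38\right) \left(-54\right) = \left(-64\right) \left(-54\right) = 3456$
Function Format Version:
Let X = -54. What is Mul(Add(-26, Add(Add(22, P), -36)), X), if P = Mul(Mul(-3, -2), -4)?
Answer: 3456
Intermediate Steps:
P = -24 (P = Mul(6, -4) = -24)
Mul(Add(-26, Add(Add(22, P), -36)), X) = Mul(Add(-26, Add(Add(22, -24), -36)), -54) = Mul(Add(-26, Add(-2, -36)), -54) = Mul(Add(-26, -38), -54) = Mul(-64, -54) = 3456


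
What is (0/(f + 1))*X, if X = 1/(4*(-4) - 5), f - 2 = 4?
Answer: 0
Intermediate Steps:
f = 6 (f = 2 + 4 = 6)
X = -1/21 (X = 1/(-16 - 5) = 1/(-21) = -1/21 ≈ -0.047619)
(0/(f + 1))*X = (0/(6 + 1))*(-1/21) = (0/7)*(-1/21) = (0*(1/7))*(-1/21) = 0*(-1/21) = 0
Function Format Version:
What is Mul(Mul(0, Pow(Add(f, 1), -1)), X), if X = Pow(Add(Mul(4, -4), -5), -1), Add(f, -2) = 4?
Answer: 0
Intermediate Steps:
f = 6 (f = Add(2, 4) = 6)
X = Rational(-1, 21) (X = Pow(Add(-16, -5), -1) = Pow(-21, -1) = Rational(-1, 21) ≈ -0.047619)
Mul(Mul(0, Pow(Add(f, 1), -1)), X) = Mul(Mul(0, Pow(Add(6, 1), -1)), Rational(-1, 21)) = Mul(Mul(0, Pow(7, -1)), Rational(-1, 21)) = Mul(Mul(0, Rational(1, 7)), Rational(-1, 21)) = Mul(0, Rational(-1, 21)) = 0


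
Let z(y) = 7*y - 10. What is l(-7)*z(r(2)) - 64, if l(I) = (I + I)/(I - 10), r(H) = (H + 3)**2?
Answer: 1222/17 ≈ 71.882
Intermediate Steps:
r(H) = (3 + H)**2
l(I) = 2*I/(-10 + I) (l(I) = (2*I)/(-10 + I) = 2*I/(-10 + I))
z(y) = -10 + 7*y
l(-7)*z(r(2)) - 64 = (2*(-7)/(-10 - 7))*(-10 + 7*(3 + 2)**2) - 64 = (2*(-7)/(-17))*(-10 + 7*5**2) - 64 = (2*(-7)*(-1/17))*(-10 + 7*25) - 64 = 14*(-10 + 175)/17 - 64 = (14/17)*165 - 64 = 2310/17 - 64 = 1222/17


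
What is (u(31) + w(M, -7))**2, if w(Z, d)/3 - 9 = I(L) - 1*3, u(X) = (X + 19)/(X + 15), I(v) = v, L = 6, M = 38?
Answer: 727609/529 ≈ 1375.4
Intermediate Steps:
u(X) = (19 + X)/(15 + X)
w(Z, d) = 36 (w(Z, d) = 27 + 3*(6 - 1*3) = 27 + 3*(6 - 3) = 27 + 3*3 = 27 + 9 = 36)
(u(31) + w(M, -7))**2 = ((19 + 31)/(15 + 31) + 36)**2 = (50/46 + 36)**2 = ((1/46)*50 + 36)**2 = (25/23 + 36)**2 = (853/23)**2 = 727609/529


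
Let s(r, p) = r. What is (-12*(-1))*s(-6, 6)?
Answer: -72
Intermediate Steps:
(-12*(-1))*s(-6, 6) = -12*(-1)*(-6) = -4*(-3)*(-6) = 12*(-6) = -72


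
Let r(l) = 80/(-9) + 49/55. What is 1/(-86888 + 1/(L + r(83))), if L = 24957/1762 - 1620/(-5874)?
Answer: -500046473/43447960321114 ≈ -1.1509e-5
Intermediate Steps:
L = 24908643/1724998 (L = 24957*(1/1762) - 1620*(-1/5874) = 24957/1762 + 270/979 = 24908643/1724998 ≈ 14.440)
r(l) = -3959/495 (r(l) = 80*(-⅑) + 49*(1/55) = -80/9 + 49/55 = -3959/495)
1/(-86888 + 1/(L + r(83))) = 1/(-86888 + 1/(24908643/1724998 - 3959/495)) = 1/(-86888 + 1/(500046473/77624910)) = 1/(-86888 + 77624910/500046473) = 1/(-43447960321114/500046473) = -500046473/43447960321114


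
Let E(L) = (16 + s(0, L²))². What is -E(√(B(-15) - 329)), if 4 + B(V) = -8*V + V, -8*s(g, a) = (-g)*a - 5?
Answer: -17689/64 ≈ -276.39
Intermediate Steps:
s(g, a) = 5/8 + a*g/8 (s(g, a) = -((-g)*a - 5)/8 = -(-a*g - 5)/8 = -(-5 - a*g)/8 = 5/8 + a*g/8)
B(V) = -4 - 7*V (B(V) = -4 + (-8*V + V) = -4 - 7*V)
E(L) = 17689/64 (E(L) = (16 + (5/8 + (⅛)*L²*0))² = (16 + (5/8 + 0))² = (16 + 5/8)² = (133/8)² = 17689/64)
-E(√(B(-15) - 329)) = -1*17689/64 = -17689/64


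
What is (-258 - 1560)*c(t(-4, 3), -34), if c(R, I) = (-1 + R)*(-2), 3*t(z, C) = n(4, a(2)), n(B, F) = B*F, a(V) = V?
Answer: 6060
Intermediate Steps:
t(z, C) = 8/3 (t(z, C) = (4*2)/3 = (1/3)*8 = 8/3)
c(R, I) = 2 - 2*R
(-258 - 1560)*c(t(-4, 3), -34) = (-258 - 1560)*(2 - 2*8/3) = -1818*(2 - 16/3) = -1818*(-10/3) = 6060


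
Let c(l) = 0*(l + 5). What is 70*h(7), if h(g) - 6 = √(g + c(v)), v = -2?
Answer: 420 + 70*√7 ≈ 605.20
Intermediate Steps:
c(l) = 0 (c(l) = 0*(5 + l) = 0)
h(g) = 6 + √g (h(g) = 6 + √(g + 0) = 6 + √g)
70*h(7) = 70*(6 + √7) = 420 + 70*√7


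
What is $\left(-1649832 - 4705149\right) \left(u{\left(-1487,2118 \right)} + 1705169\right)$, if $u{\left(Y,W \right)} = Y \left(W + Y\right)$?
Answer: $-4873456989432$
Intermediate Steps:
$\left(-1649832 - 4705149\right) \left(u{\left(-1487,2118 \right)} + 1705169\right) = \left(-1649832 - 4705149\right) \left(- 1487 \left(2118 - 1487\right) + 1705169\right) = - 6354981 \left(\left(-1487\right) 631 + 1705169\right) = - 6354981 \left(-938297 + 1705169\right) = \left(-6354981\right) 766872 = -4873456989432$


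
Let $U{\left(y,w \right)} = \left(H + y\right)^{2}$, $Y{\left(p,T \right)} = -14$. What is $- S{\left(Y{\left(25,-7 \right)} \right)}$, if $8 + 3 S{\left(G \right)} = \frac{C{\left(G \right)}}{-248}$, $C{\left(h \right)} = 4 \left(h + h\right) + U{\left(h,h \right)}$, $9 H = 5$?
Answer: $\frac{166273}{60264} \approx 2.7591$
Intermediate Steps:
$H = \frac{5}{9}$ ($H = \frac{1}{9} \cdot 5 = \frac{5}{9} \approx 0.55556$)
$U{\left(y,w \right)} = \left(\frac{5}{9} + y\right)^{2}$
$C{\left(h \right)} = 8 h + \frac{\left(5 + 9 h\right)^{2}}{81}$ ($C{\left(h \right)} = 4 \left(h + h\right) + \frac{\left(5 + 9 h\right)^{2}}{81} = 4 \cdot 2 h + \frac{\left(5 + 9 h\right)^{2}}{81} = 8 h + \frac{\left(5 + 9 h\right)^{2}}{81}$)
$S{\left(G \right)} = - \frac{8}{3} - \frac{G}{93} - \frac{\left(5 + 9 G\right)^{2}}{60264}$ ($S{\left(G \right)} = - \frac{8}{3} + \frac{\left(8 G + \frac{\left(5 + 9 G\right)^{2}}{81}\right) \frac{1}{-248}}{3} = - \frac{8}{3} + \frac{\left(8 G + \frac{\left(5 + 9 G\right)^{2}}{81}\right) \left(- \frac{1}{248}\right)}{3} = - \frac{8}{3} + \frac{- \frac{G}{31} - \frac{\left(5 + 9 G\right)^{2}}{20088}}{3} = - \frac{8}{3} - \left(\frac{G}{93} + \frac{\left(5 + 9 G\right)^{2}}{60264}\right) = - \frac{8}{3} - \frac{G}{93} - \frac{\left(5 + 9 G\right)^{2}}{60264}$)
$- S{\left(Y{\left(25,-7 \right)} \right)} = - (- \frac{160729}{60264} - - \frac{287}{1674} - \frac{\left(-14\right)^{2}}{744}) = - (- \frac{160729}{60264} + \frac{287}{1674} - \frac{49}{186}) = \left(-1\right) \left(- \frac{166273}{60264}\right) = \frac{166273}{60264}$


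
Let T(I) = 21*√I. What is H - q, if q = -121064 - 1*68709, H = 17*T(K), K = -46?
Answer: 189773 + 357*I*√46 ≈ 1.8977e+5 + 2421.3*I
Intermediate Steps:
H = 357*I*√46 (H = 17*(21*√(-46)) = 17*(21*(I*√46)) = 17*(21*I*√46) = 357*I*√46 ≈ 2421.3*I)
q = -189773 (q = -121064 - 68709 = -189773)
H - q = 357*I*√46 - 1*(-189773) = 357*I*√46 + 189773 = 189773 + 357*I*√46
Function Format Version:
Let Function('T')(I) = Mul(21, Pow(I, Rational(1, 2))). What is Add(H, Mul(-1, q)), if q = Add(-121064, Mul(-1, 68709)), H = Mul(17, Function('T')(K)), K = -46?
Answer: Add(189773, Mul(357, I, Pow(46, Rational(1, 2)))) ≈ Add(1.8977e+5, Mul(2421.3, I))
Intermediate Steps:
H = Mul(357, I, Pow(46, Rational(1, 2))) (H = Mul(17, Mul(21, Pow(-46, Rational(1, 2)))) = Mul(17, Mul(21, Mul(I, Pow(46, Rational(1, 2))))) = Mul(17, Mul(21, I, Pow(46, Rational(1, 2)))) = Mul(357, I, Pow(46, Rational(1, 2))) ≈ Mul(2421.3, I))
q = -189773 (q = Add(-121064, -68709) = -189773)
Add(H, Mul(-1, q)) = Add(Mul(357, I, Pow(46, Rational(1, 2))), Mul(-1, -189773)) = Add(Mul(357, I, Pow(46, Rational(1, 2))), 189773) = Add(189773, Mul(357, I, Pow(46, Rational(1, 2))))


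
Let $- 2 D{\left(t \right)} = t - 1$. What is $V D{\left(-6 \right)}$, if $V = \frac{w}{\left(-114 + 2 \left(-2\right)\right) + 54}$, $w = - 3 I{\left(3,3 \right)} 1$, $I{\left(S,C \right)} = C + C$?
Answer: $\frac{63}{64} \approx 0.98438$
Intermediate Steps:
$I{\left(S,C \right)} = 2 C$
$w = -18$ ($w = - 3 \cdot 2 \cdot 3 \cdot 1 = \left(-3\right) 6 \cdot 1 = \left(-18\right) 1 = -18$)
$D{\left(t \right)} = \frac{1}{2} - \frac{t}{2}$ ($D{\left(t \right)} = - \frac{t - 1}{2} = - \frac{-1 + t}{2} = \frac{1}{2} - \frac{t}{2}$)
$V = \frac{9}{32}$ ($V = - \frac{18}{\left(-114 + 2 \left(-2\right)\right) + 54} = - \frac{18}{\left(-114 - 4\right) + 54} = - \frac{18}{-118 + 54} = - \frac{18}{-64} = \left(-18\right) \left(- \frac{1}{64}\right) = \frac{9}{32} \approx 0.28125$)
$V D{\left(-6 \right)} = \frac{9 \left(\frac{1}{2} - -3\right)}{32} = \frac{9 \left(\frac{1}{2} + 3\right)}{32} = \frac{9}{32} \cdot \frac{7}{2} = \frac{63}{64}$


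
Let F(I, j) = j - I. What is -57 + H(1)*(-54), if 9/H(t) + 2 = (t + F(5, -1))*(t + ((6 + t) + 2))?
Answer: -1239/26 ≈ -47.654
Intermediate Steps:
H(t) = 9/(-2 + (-6 + t)*(8 + 2*t)) (H(t) = 9/(-2 + (t + (-1 - 1*5))*(t + ((6 + t) + 2))) = 9/(-2 + (t + (-1 - 5))*(t + (8 + t))) = 9/(-2 + (t - 6)*(8 + 2*t)) = 9/(-2 + (-6 + t)*(8 + 2*t)))
-57 + H(1)*(-54) = -57 + (9/(2*(-25 + 1**2 - 2*1)))*(-54) = -57 + (9/(2*(-25 + 1 - 2)))*(-54) = -57 + ((9/2)/(-26))*(-54) = -57 + ((9/2)*(-1/26))*(-54) = -57 - 9/52*(-54) = -57 + 243/26 = -1239/26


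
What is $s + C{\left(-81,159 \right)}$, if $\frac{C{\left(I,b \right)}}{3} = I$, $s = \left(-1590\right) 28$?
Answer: $-44763$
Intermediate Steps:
$s = -44520$
$C{\left(I,b \right)} = 3 I$
$s + C{\left(-81,159 \right)} = -44520 + 3 \left(-81\right) = -44520 - 243 = -44763$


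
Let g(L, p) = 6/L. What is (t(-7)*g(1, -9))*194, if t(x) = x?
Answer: -8148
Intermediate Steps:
(t(-7)*g(1, -9))*194 = -42/1*194 = -42*194 = -8148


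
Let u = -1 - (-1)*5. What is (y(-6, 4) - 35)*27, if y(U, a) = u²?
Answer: -513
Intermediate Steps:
u = 4 (u = -1 - 1*(-5) = -1 + 5 = 4)
y(U, a) = 16 (y(U, a) = 4² = 16)
(y(-6, 4) - 35)*27 = (16 - 35)*27 = -19*27 = -513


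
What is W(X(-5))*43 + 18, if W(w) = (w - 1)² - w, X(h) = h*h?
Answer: 23711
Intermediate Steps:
X(h) = h²
W(w) = (-1 + w)² - w
W(X(-5))*43 + 18 = ((-1 + (-5)²)² - 1*(-5)²)*43 + 18 = ((-1 + 25)² - 1*25)*43 + 18 = (24² - 25)*43 + 18 = (576 - 25)*43 + 18 = 551*43 + 18 = 23693 + 18 = 23711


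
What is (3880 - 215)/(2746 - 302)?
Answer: 3665/2444 ≈ 1.4996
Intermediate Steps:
(3880 - 215)/(2746 - 302) = 3665/2444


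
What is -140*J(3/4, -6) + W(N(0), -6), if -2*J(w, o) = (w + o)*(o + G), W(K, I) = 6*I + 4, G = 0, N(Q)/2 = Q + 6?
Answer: 2173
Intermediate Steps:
N(Q) = 12 + 2*Q (N(Q) = 2*(Q + 6) = 2*(6 + Q) = 12 + 2*Q)
W(K, I) = 4 + 6*I
J(w, o) = -o*(o + w)/2 (J(w, o) = -(w + o)*(o + 0)/2 = -(o + w)*o/2 = -o*(o + w)/2)
-140*J(3/4, -6) + W(N(0), -6) = -70*(-6)*(-1*(-6) - 3/4) + (4 + 6*(-6)) = -70*(-6)*(6 - 3/4) + (4 - 36) = -70*(-6)*(6 - 1*¾) - 32 = -70*(-6)*(6 - ¾) - 32 = -70*(-6)*21/4 - 32 = -140*(-63/4) - 32 = 2205 - 32 = 2173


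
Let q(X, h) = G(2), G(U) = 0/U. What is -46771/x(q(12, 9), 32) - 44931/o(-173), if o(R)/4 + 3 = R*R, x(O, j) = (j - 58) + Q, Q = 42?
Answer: -699924335/239408 ≈ -2923.6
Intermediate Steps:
G(U) = 0
q(X, h) = 0
x(O, j) = -16 + j (x(O, j) = (j - 58) + 42 = (-58 + j) + 42 = -16 + j)
o(R) = -12 + 4*R**2 (o(R) = -12 + 4*(R*R) = -12 + 4*R**2)
-46771/x(q(12, 9), 32) - 44931/o(-173) = -46771/(-16 + 32) - 44931/(-12 + 4*(-173)**2) = -46771/16 - 44931/(-12 + 4*29929) = -46771*1/16 - 44931/(-12 + 119716) = -46771/16 - 44931/119704 = -699924335/239408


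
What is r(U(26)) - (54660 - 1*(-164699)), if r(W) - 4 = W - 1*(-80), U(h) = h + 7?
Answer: -219242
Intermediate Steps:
U(h) = 7 + h
r(W) = 84 + W (r(W) = 4 + (W - 1*(-80)) = 4 + (W + 80) = 4 + (80 + W) = 84 + W)
r(U(26)) - (54660 - 1*(-164699)) = (84 + (7 + 26)) - (54660 - 1*(-164699)) = (84 + 33) - (54660 + 164699) = 117 - 1*219359 = 117 - 219359 = -219242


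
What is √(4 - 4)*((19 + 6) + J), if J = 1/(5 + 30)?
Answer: 0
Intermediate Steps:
J = 1/35 ≈ 0.028571
√(4 - 4)*((19 + 6) + J) = √(4 - 4)*((19 + 6) + 1/35) = √0*(25 + 1/35) = 0*(876/35) = 0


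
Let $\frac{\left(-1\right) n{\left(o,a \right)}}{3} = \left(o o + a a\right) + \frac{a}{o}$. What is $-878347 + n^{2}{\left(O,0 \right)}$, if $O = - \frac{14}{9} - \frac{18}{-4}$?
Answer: $- \frac{10237148927}{11664} \approx -8.7767 \cdot 10^{5}$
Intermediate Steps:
$O = \frac{53}{18}$ ($O = \left(-14\right) \frac{1}{9} - - \frac{9}{2} = - \frac{14}{9} + \frac{9}{2} = \frac{53}{18} \approx 2.9444$)
$n{\left(o,a \right)} = - 3 a^{2} - 3 o^{2} - \frac{3 a}{o}$ ($n{\left(o,a \right)} = - 3 \left(\left(o o + a a\right) + \frac{a}{o}\right) = - 3 \left(\left(o^{2} + a^{2}\right) + \frac{a}{o}\right) = - 3 \left(\left(a^{2} + o^{2}\right) + \frac{a}{o}\right) = - 3 \left(a^{2} + o^{2} + \frac{a}{o}\right) = - 3 a^{2} - 3 o^{2} - \frac{3 a}{o}$)
$-878347 + n^{2}{\left(O,0 \right)} = -878347 + \left(\frac{3 \left(\left(-1\right) 0 - \frac{53 \left(0^{2} + \left(\frac{53}{18}\right)^{2}\right)}{18}\right)}{\frac{53}{18}}\right)^{2} = -878347 + \left(3 \cdot \frac{18}{53} \left(0 - \frac{53 \left(0 + \frac{2809}{324}\right)}{18}\right)\right)^{2} = -878347 + \left(3 \cdot \frac{18}{53} \left(0 - \frac{53}{18} \cdot \frac{2809}{324}\right)\right)^{2} = -878347 + \left(3 \cdot \frac{18}{53} \left(0 - \frac{148877}{5832}\right)\right)^{2} = -878347 + \left(3 \cdot \frac{18}{53} \left(- \frac{148877}{5832}\right)\right)^{2} = -878347 + \left(- \frac{2809}{108}\right)^{2} = -878347 + \frac{7890481}{11664} = - \frac{10237148927}{11664}$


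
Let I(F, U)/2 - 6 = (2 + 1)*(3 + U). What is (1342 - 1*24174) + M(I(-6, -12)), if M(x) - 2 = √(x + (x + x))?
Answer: -22830 + 3*I*√14 ≈ -22830.0 + 11.225*I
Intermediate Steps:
I(F, U) = 30 + 6*U (I(F, U) = 12 + 2*((2 + 1)*(3 + U)) = 12 + 2*(3*(3 + U)) = 12 + 2*(9 + 3*U) = 12 + (18 + 6*U) = 30 + 6*U)
M(x) = 2 + √3*√x (M(x) = 2 + √(x + (x + x)) = 2 + √(x + 2*x) = 2 + √(3*x) = 2 + √3*√x)
(1342 - 1*24174) + M(I(-6, -12)) = (1342 - 1*24174) + (2 + √3*√(30 + 6*(-12))) = (1342 - 24174) + (2 + √3*√(30 - 72)) = -22832 + (2 + √3*√(-42)) = -22832 + (2 + √3*(I*√42)) = -22832 + (2 + 3*I*√14) = -22830 + 3*I*√14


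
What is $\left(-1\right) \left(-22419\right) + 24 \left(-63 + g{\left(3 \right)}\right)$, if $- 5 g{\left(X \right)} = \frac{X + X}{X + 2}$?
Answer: $\frac{522531}{25} \approx 20901.0$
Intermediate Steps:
$g{\left(X \right)} = - \frac{2 X}{5 \left(2 + X\right)}$ ($g{\left(X \right)} = - \frac{\left(X + X\right) \frac{1}{X + 2}}{5} = - \frac{2 X \frac{1}{2 + X}}{5} = - \frac{2 X}{5 \left(2 + X\right)}$)
$\left(-1\right) \left(-22419\right) + 24 \left(-63 + g{\left(3 \right)}\right) = \left(-1\right) \left(-22419\right) + 24 \left(-63 - \frac{6}{10 + 5 \cdot 3}\right) = 22419 + 24 \left(-63 - \frac{6}{10 + 15}\right) = 22419 + 24 \left(-63 - \frac{6}{25}\right) = 22419 + 24 \left(- \frac{1581}{25}\right) = 22419 - \frac{37944}{25} = \frac{522531}{25}$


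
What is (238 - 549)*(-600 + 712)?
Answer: -34832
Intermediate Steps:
(238 - 549)*(-600 + 712) = -311*112 = -34832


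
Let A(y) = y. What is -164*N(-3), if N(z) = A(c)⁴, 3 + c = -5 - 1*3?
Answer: -2401124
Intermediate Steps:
c = -11 (c = -3 + (-5 - 1*3) = -3 + (-5 - 3) = -3 - 8 = -11)
N(z) = 14641 (N(z) = (-11)⁴ = 14641)
-164*N(-3) = -164*14641 = -2401124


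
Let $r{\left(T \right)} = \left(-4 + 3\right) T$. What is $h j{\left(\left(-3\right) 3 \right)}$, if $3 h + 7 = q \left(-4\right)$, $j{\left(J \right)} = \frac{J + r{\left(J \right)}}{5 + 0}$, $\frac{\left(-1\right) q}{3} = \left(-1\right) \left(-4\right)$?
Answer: $0$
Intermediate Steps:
$q = -12$ ($q = - 3 \left(\left(-1\right) \left(-4\right)\right) = \left(-3\right) 4 = -12$)
$r{\left(T \right)} = - T$
$j{\left(J \right)} = 0$ ($j{\left(J \right)} = \frac{J - J}{5 + 0} = \frac{0}{5} = 0 \cdot \frac{1}{5} = 0$)
$h = \frac{41}{3}$ ($h = - \frac{7}{3} + \frac{\left(-12\right) \left(-4\right)}{3} = - \frac{7}{3} + \frac{1}{3} \cdot 48 = - \frac{7}{3} + 16 = \frac{41}{3} \approx 13.667$)
$h j{\left(\left(-3\right) 3 \right)} = \frac{41}{3} \cdot 0 = 0$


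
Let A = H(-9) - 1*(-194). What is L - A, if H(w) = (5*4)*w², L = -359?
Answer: -2173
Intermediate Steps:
H(w) = 20*w²
A = 1814 (A = 20*(-9)² - 1*(-194) = 20*81 + 194 = 1620 + 194 = 1814)
L - A = -359 - 1*1814 = -359 - 1814 = -2173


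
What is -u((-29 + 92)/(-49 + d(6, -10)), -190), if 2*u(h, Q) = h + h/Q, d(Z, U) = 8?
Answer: 11907/15580 ≈ 0.76425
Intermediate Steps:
u(h, Q) = h/2 + h/(2*Q) (u(h, Q) = (h + h/Q)/2 = h/2 + h/(2*Q))
-u((-29 + 92)/(-49 + d(6, -10)), -190) = -(-29 + 92)/(-49 + 8)*(1 - 190)/(2*(-190)) = -63/(-41)*(-1)*(-189)/(2*190) = -63*(-1/41)*(-1)*(-189)/(2*190) = -(-63)*(-1)*(-189)/(2*41*190) = -1*(-11907/15580) = 11907/15580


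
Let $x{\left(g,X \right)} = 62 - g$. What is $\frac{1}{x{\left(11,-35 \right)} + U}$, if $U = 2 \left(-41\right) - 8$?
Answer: $- \frac{1}{39} \approx -0.025641$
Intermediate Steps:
$U = -90$ ($U = -82 - 8 = -90$)
$\frac{1}{x{\left(11,-35 \right)} + U} = \frac{1}{\left(62 - 11\right) - 90} = \frac{1}{51 - 90} = \frac{1}{-39} = - \frac{1}{39}$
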